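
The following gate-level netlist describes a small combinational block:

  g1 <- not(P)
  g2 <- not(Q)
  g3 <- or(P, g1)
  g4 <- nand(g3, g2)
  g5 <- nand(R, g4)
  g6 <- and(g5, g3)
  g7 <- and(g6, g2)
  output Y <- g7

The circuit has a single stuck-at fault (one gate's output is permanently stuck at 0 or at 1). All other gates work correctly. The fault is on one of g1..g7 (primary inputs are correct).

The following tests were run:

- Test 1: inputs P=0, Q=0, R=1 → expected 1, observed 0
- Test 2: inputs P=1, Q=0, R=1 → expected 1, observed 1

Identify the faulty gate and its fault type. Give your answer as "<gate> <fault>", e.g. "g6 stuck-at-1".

g1 stuck-at-0

Fault-free values for test 1 (P=0, Q=0, R=1): g1=1, g2=1, g3=1, g4=0, g5=1, g6=1, g7=1, giving Y=1. Observed 0.
Test 1: faults giving observed 0 are {g1 stuck-at-0, g2 stuck-at-0, g3 stuck-at-0, g4 stuck-at-1, g5 stuck-at-0, g6 stuck-at-0, g7 stuck-at-0}.
Test 2 (P=1, Q=0, R=1): fault-free g1=0, g2=1, g3=1, g4=0, g5=1, g6=1, g7=1 → 1; observed 1. Eliminates g2 stuck-at-0, g3 stuck-at-0, g4 stuck-at-1, g5 stuck-at-0, g6 stuck-at-0, g7 stuck-at-0.
Only g1 stuck-at-0 is consistent with every test.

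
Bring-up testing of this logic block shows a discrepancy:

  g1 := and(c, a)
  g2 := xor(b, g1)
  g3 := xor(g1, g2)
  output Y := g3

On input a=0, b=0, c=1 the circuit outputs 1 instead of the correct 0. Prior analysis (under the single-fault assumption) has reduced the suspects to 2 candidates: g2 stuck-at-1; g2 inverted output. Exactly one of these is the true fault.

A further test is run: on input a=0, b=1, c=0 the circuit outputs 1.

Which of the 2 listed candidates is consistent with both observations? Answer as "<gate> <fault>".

Evaluate each candidate on input a=0, b=1, c=0:
  g2 stuck-at-1: g1=0, g2=1 [stuck-at-1], g3=1 → 1 — matches
  g2 inverted output: g1=0, g2=0 [inverted output], g3=0 → 0 — eliminated
Only g2 stuck-at-1 reproduces the observed 1.

g2 stuck-at-1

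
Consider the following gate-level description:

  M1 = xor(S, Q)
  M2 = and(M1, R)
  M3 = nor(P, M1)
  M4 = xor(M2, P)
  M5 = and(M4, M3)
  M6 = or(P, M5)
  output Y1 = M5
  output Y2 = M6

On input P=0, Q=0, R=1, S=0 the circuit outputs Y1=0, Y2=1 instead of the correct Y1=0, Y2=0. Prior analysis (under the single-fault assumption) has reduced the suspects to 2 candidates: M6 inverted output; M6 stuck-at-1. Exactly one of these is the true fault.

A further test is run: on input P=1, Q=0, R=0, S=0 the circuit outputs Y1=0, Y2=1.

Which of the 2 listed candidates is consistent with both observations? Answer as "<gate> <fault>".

M6 stuck-at-1

Evaluate each candidate on input P=1, Q=0, R=0, S=0:
  M6 inverted output: M1=0, M2=0, M3=0, M4=1, M5=0, M6=0 [inverted output] → Y1=0, Y2=0 — eliminated
  M6 stuck-at-1: M1=0, M2=0, M3=0, M4=1, M5=0, M6=1 [stuck-at-1] → Y1=0, Y2=1 — matches
Only M6 stuck-at-1 reproduces the observed Y1=0, Y2=1.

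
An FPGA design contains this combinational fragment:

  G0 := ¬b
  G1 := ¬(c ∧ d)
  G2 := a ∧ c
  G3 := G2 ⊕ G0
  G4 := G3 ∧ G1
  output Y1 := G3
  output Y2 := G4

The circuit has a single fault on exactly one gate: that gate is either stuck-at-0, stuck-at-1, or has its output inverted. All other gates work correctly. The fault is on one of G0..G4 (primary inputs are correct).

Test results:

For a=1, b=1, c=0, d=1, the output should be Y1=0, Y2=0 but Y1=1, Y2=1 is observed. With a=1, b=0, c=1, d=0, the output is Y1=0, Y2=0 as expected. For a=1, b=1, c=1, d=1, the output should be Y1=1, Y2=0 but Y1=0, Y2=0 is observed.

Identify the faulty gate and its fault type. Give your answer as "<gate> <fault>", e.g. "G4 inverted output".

Fault-free values for test 1 (a=1, b=1, c=0, d=1): G0=0, G1=1, G2=0, G3=0, G4=0, giving Y1=0, Y2=0. Observed Y1=1, Y2=1.
Test 1: faults giving observed Y1=1, Y2=1 are {G0 stuck-at-1, G0 inverted output, G2 stuck-at-1, G2 inverted output, G3 stuck-at-1, G3 inverted output}.
Test 2 (a=1, b=0, c=1, d=0): fault-free G0=1, G1=1, G2=1, G3=0, G4=0 → Y1=0, Y2=0; observed Y1=0, Y2=0. Eliminates G0 inverted output, G2 inverted output, G3 stuck-at-1, G3 inverted output.
Test 3 (a=1, b=1, c=1, d=1): fault-free G0=0, G1=0, G2=1, G3=1, G4=0 → Y1=1, Y2=0; observed Y1=0, Y2=0. Eliminates G2 stuck-at-1.
Only G0 stuck-at-1 is consistent with every test.

G0 stuck-at-1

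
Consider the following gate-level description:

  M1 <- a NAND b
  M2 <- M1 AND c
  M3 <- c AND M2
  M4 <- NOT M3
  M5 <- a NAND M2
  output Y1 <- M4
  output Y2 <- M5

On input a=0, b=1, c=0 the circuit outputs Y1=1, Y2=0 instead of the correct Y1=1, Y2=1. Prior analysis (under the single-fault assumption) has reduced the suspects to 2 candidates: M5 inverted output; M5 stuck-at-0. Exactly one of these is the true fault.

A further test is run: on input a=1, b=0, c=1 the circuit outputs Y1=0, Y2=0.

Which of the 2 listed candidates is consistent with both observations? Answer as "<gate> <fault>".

Evaluate each candidate on input a=1, b=0, c=1:
  M5 inverted output: M1=1, M2=1, M3=1, M4=0, M5=1 [inverted output] → Y1=0, Y2=1 — eliminated
  M5 stuck-at-0: M1=1, M2=1, M3=1, M4=0, M5=0 [stuck-at-0] → Y1=0, Y2=0 — matches
Only M5 stuck-at-0 reproduces the observed Y1=0, Y2=0.

M5 stuck-at-0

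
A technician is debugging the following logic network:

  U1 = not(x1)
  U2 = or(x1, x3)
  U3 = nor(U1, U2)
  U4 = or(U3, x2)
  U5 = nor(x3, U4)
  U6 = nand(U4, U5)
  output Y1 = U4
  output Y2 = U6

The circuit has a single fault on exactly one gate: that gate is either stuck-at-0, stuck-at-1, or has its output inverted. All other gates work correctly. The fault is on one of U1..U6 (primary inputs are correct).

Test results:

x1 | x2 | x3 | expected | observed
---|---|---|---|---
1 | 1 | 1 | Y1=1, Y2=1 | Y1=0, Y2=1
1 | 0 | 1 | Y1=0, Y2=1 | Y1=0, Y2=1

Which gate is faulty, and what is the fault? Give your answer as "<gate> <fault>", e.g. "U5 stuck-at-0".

U4 stuck-at-0

Fault-free values for test 1 (x1=1, x2=1, x3=1): U1=0, U2=1, U3=0, U4=1, U5=0, U6=1, giving Y1=1, Y2=1. Observed Y1=0, Y2=1.
Test 1: faults giving observed Y1=0, Y2=1 are {U4 stuck-at-0, U4 inverted output}.
Test 2 (x1=1, x2=0, x3=1): fault-free U1=0, U2=1, U3=0, U4=0, U5=0, U6=1 → Y1=0, Y2=1; observed Y1=0, Y2=1. Eliminates U4 inverted output.
Only U4 stuck-at-0 is consistent with every test.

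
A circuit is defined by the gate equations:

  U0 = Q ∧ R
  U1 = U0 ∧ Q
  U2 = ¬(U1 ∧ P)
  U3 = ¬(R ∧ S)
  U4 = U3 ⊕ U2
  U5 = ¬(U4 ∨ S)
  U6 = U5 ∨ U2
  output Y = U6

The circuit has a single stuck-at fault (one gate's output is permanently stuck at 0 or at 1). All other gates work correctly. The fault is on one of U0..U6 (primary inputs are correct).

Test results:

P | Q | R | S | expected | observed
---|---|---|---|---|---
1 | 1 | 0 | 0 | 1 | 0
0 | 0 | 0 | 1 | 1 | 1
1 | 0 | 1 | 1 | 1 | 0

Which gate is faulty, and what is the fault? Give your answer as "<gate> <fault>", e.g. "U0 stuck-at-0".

U1 stuck-at-1

Fault-free values for test 1 (P=1, Q=1, R=0, S=0): U0=0, U1=0, U2=1, U3=1, U4=0, U5=1, U6=1, giving Y=1. Observed 0.
Test 1: faults giving observed 0 are {U0 stuck-at-1, U1 stuck-at-1, U2 stuck-at-0, U6 stuck-at-0}.
Test 2 (P=0, Q=0, R=0, S=1): fault-free U0=0, U1=0, U2=1, U3=1, U4=0, U5=0, U6=1 → 1; observed 1. Eliminates U2 stuck-at-0, U6 stuck-at-0.
Test 3 (P=1, Q=0, R=1, S=1): fault-free U0=0, U1=0, U2=1, U3=0, U4=1, U5=0, U6=1 → 1; observed 0. Eliminates U0 stuck-at-1.
Only U1 stuck-at-1 is consistent with every test.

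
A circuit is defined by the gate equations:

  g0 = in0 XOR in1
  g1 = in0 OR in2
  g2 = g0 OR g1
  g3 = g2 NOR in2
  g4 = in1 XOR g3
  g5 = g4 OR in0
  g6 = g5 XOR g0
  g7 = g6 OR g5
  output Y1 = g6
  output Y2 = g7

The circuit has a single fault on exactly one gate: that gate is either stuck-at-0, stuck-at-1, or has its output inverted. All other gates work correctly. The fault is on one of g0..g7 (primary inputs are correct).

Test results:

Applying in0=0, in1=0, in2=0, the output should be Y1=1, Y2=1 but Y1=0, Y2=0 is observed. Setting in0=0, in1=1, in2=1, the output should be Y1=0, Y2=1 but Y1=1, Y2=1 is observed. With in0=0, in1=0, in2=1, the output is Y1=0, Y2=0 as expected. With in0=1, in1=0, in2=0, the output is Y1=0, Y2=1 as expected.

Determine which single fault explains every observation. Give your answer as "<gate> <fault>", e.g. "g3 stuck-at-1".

Fault-free values for test 1 (in0=0, in1=0, in2=0): g0=0, g1=0, g2=0, g3=1, g4=1, g5=1, g6=1, g7=1, giving Y1=1, Y2=1. Observed Y1=0, Y2=0.
Test 1: faults giving observed Y1=0, Y2=0 are {g1 stuck-at-1, g1 inverted output, g2 stuck-at-1, g2 inverted output, g3 stuck-at-0, g3 inverted output, g4 stuck-at-0, g4 inverted output, g5 stuck-at-0, g5 inverted output}.
Test 2 (in0=0, in1=1, in2=1): fault-free g0=1, g1=1, g2=1, g3=0, g4=1, g5=1, g6=0, g7=1 → Y1=0, Y2=1; observed Y1=1, Y2=1. Eliminates g1 stuck-at-1, g1 inverted output, g2 stuck-at-1, g2 inverted output, g3 stuck-at-0.
Test 3 (in0=0, in1=0, in2=1): fault-free g0=0, g1=1, g2=1, g3=0, g4=0, g5=0, g6=0, g7=0 → Y1=0, Y2=0; observed Y1=0, Y2=0. Eliminates g3 inverted output, g4 inverted output, g5 inverted output.
Test 4 (in0=1, in1=0, in2=0): fault-free g0=1, g1=1, g2=1, g3=0, g4=0, g5=1, g6=0, g7=1 → Y1=0, Y2=1; observed Y1=0, Y2=1. Eliminates g5 stuck-at-0.
Only g4 stuck-at-0 is consistent with every test.

g4 stuck-at-0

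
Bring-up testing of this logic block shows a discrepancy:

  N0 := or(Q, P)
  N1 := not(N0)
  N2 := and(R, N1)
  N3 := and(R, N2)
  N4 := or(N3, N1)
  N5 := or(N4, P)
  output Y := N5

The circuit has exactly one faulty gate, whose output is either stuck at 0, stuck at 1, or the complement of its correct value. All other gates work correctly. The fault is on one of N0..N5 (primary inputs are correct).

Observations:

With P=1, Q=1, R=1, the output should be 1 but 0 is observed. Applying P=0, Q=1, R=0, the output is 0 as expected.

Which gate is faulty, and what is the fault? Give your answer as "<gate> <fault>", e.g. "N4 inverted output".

Fault-free values for test 1 (P=1, Q=1, R=1): N0=1, N1=0, N2=0, N3=0, N4=0, N5=1, giving Y=1. Observed 0.
Test 1: faults giving observed 0 are {N5 stuck-at-0, N5 inverted output}.
Test 2 (P=0, Q=1, R=0): fault-free N0=1, N1=0, N2=0, N3=0, N4=0, N5=0 → 0; observed 0. Eliminates N5 inverted output.
Only N5 stuck-at-0 is consistent with every test.

N5 stuck-at-0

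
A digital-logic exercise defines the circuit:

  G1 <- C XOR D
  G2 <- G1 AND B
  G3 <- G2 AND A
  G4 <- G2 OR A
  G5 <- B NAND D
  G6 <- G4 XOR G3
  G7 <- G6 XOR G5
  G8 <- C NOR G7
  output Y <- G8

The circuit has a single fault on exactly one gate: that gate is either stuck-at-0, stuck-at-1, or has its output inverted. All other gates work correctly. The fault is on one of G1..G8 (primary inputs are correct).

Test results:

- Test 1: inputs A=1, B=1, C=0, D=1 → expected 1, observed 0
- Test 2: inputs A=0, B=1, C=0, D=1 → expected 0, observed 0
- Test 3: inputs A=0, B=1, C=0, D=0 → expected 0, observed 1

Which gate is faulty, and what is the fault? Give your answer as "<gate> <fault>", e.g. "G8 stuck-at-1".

G6 stuck-at-1

Fault-free values for test 1 (A=1, B=1, C=0, D=1): G1=1, G2=1, G3=1, G4=1, G5=0, G6=0, G7=0, G8=1, giving Y=1. Observed 0.
Test 1: faults giving observed 0 are {G1 stuck-at-0, G1 inverted output, G2 stuck-at-0, G2 inverted output, G3 stuck-at-0, G3 inverted output, G4 stuck-at-0, G4 inverted output, G5 stuck-at-1, G5 inverted output, G6 stuck-at-1, G6 inverted output, G7 stuck-at-1, G7 inverted output, G8 stuck-at-0, G8 inverted output}.
Test 2 (A=0, B=1, C=0, D=1): fault-free G1=1, G2=1, G3=0, G4=1, G5=0, G6=1, G7=1, G8=0 → 0; observed 0. Eliminates G1 stuck-at-0, G1 inverted output, G2 stuck-at-0, G2 inverted output, G3 inverted output, G4 stuck-at-0, G4 inverted output, G5 stuck-at-1, G5 inverted output, G6 inverted output, G7 inverted output, G8 inverted output.
Test 3 (A=0, B=1, C=0, D=0): fault-free G1=0, G2=0, G3=0, G4=0, G5=1, G6=0, G7=1, G8=0 → 0; observed 1. Eliminates G3 stuck-at-0, G7 stuck-at-1, G8 stuck-at-0.
Only G6 stuck-at-1 is consistent with every test.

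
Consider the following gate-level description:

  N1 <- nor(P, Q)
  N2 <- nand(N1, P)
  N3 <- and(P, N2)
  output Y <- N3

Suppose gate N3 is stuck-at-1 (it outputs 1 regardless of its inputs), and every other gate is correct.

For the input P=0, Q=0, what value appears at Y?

Propagate with N3 forced: N1=1, N2=1, N3=1 [stuck-at-1].
So Y = 1. (Without the fault it would be 0.)

1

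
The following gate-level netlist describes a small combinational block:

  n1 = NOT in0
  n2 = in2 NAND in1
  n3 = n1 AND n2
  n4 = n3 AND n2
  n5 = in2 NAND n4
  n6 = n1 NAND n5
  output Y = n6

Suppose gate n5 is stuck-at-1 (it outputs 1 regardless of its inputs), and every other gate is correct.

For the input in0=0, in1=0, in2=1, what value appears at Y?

0

Propagate with n5 forced: n1=1, n2=1, n3=1, n4=1, n5=1 [stuck-at-1], n6=0.
So Y = 0. (Without the fault it would be 1.)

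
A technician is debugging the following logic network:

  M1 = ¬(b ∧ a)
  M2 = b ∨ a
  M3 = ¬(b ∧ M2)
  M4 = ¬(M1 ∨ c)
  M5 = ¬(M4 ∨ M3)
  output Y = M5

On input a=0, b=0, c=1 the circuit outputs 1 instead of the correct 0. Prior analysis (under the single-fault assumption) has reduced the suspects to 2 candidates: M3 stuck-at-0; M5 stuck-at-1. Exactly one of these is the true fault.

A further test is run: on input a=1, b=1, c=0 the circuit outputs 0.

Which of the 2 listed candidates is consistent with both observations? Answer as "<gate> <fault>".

Evaluate each candidate on input a=1, b=1, c=0:
  M3 stuck-at-0: M1=0, M2=1, M3=0 [stuck-at-0], M4=1, M5=0 → 0 — matches
  M5 stuck-at-1: M1=0, M2=1, M3=0, M4=1, M5=1 [stuck-at-1] → 1 — eliminated
Only M3 stuck-at-0 reproduces the observed 0.

M3 stuck-at-0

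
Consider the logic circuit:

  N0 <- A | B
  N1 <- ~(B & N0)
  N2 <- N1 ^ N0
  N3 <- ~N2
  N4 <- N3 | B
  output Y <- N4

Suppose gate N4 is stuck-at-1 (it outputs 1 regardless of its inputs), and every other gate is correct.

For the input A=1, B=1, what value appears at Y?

1

Propagate with N4 forced: N0=1, N1=0, N2=1, N3=0, N4=1 [stuck-at-1].
So Y = 1. (Same as the fault-free value — the fault is masked on this input.)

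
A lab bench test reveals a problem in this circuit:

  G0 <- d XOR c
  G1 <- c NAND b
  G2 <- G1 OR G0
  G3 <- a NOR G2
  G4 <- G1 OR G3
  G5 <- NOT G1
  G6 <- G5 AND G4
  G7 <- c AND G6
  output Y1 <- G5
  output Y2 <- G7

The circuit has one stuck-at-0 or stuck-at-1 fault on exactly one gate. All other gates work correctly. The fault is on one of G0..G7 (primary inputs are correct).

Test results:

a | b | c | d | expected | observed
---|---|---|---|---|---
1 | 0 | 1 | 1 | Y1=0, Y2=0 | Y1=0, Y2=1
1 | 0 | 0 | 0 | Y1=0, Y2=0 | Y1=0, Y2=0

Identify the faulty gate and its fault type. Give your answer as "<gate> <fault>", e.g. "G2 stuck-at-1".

G6 stuck-at-1

Fault-free values for test 1 (a=1, b=0, c=1, d=1): G0=0, G1=1, G2=1, G3=0, G4=1, G5=0, G6=0, G7=0, giving Y1=0, Y2=0. Observed Y1=0, Y2=1.
Test 1: faults giving observed Y1=0, Y2=1 are {G6 stuck-at-1, G7 stuck-at-1}.
Test 2 (a=1, b=0, c=0, d=0): fault-free G0=0, G1=1, G2=1, G3=0, G4=1, G5=0, G6=0, G7=0 → Y1=0, Y2=0; observed Y1=0, Y2=0. Eliminates G7 stuck-at-1.
Only G6 stuck-at-1 is consistent with every test.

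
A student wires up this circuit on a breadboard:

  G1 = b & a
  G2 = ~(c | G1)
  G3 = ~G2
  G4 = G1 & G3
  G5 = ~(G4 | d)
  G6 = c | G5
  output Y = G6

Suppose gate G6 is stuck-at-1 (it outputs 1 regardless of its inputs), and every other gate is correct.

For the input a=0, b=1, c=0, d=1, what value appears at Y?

Propagate with G6 forced: G1=0, G2=1, G3=0, G4=0, G5=0, G6=1 [stuck-at-1].
So Y = 1. (Without the fault it would be 0.)

1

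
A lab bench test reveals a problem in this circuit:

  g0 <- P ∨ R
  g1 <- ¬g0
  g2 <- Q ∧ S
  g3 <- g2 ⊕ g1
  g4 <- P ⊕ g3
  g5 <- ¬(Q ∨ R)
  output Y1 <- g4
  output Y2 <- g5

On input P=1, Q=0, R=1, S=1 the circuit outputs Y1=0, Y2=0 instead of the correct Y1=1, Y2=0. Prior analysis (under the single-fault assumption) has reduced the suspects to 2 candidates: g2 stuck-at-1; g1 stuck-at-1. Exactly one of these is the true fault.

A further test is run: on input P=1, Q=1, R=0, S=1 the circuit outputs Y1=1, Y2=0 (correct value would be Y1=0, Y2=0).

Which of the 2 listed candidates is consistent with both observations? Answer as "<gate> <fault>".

Evaluate each candidate on input P=1, Q=1, R=0, S=1:
  g2 stuck-at-1: g0=1, g1=0, g2=1 [stuck-at-1], g3=1, g4=0, g5=0 → Y1=0, Y2=0 — eliminated
  g1 stuck-at-1: g0=1, g1=1 [stuck-at-1], g2=1, g3=0, g4=1, g5=0 → Y1=1, Y2=0 — matches
Only g1 stuck-at-1 reproduces the observed Y1=1, Y2=0.

g1 stuck-at-1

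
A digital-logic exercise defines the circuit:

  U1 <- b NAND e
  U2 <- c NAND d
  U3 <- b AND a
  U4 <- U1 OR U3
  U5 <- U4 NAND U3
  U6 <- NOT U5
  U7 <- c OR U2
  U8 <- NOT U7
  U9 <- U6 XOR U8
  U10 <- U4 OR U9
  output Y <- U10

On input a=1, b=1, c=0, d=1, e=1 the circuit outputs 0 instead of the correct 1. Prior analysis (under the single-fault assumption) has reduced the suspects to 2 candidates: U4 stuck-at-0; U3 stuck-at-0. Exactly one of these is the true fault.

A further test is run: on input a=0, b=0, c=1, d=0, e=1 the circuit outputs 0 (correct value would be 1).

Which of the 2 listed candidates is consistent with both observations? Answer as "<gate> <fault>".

Evaluate each candidate on input a=0, b=0, c=1, d=0, e=1:
  U4 stuck-at-0: U1=1, U2=1, U3=0, U4=0 [stuck-at-0], U5=1, U6=0, U7=1, U8=0, U9=0, U10=0 → 0 — matches
  U3 stuck-at-0: U1=1, U2=1, U3=0 [stuck-at-0], U4=1, U5=1, U6=0, U7=1, U8=0, U9=0, U10=1 → 1 — eliminated
Only U4 stuck-at-0 reproduces the observed 0.

U4 stuck-at-0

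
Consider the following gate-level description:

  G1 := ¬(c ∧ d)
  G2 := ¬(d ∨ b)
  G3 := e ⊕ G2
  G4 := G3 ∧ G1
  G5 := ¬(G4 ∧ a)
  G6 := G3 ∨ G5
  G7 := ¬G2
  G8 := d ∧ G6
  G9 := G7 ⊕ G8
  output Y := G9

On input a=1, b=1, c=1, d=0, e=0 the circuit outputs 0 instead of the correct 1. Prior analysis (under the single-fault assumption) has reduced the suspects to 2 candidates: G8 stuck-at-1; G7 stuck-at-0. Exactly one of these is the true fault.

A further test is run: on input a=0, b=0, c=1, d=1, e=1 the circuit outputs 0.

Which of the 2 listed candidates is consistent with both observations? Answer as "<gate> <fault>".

Evaluate each candidate on input a=0, b=0, c=1, d=1, e=1:
  G8 stuck-at-1: G1=0, G2=0, G3=1, G4=0, G5=1, G6=1, G7=1, G8=1 [stuck-at-1], G9=0 → 0 — matches
  G7 stuck-at-0: G1=0, G2=0, G3=1, G4=0, G5=1, G6=1, G7=0 [stuck-at-0], G8=1, G9=1 → 1 — eliminated
Only G8 stuck-at-1 reproduces the observed 0.

G8 stuck-at-1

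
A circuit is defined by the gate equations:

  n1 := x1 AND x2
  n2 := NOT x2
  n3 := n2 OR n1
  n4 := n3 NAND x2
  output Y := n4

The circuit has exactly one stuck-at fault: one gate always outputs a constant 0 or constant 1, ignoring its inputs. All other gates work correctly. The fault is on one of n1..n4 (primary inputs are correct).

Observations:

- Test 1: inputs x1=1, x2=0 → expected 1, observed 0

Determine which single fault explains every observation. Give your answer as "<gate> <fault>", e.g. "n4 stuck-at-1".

n4 stuck-at-0

Fault-free values for test 1 (x1=1, x2=0): n1=0, n2=1, n3=1, n4=1, giving Y=1. Observed 0.
Test 1: faults giving observed 0 are {n4 stuck-at-0}.
Only n4 stuck-at-0 is consistent with every test.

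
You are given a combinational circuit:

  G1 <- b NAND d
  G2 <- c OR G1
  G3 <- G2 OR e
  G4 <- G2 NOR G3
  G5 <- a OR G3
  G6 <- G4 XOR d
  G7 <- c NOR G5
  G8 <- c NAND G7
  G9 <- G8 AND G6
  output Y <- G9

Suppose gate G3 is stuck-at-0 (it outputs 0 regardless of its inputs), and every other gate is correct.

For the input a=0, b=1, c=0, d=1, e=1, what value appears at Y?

0

Propagate with G3 forced: G1=0, G2=0, G3=0 [stuck-at-0], G4=1, G5=0, G6=0, G7=1, G8=1, G9=0.
So Y = 0. (Without the fault it would be 1.)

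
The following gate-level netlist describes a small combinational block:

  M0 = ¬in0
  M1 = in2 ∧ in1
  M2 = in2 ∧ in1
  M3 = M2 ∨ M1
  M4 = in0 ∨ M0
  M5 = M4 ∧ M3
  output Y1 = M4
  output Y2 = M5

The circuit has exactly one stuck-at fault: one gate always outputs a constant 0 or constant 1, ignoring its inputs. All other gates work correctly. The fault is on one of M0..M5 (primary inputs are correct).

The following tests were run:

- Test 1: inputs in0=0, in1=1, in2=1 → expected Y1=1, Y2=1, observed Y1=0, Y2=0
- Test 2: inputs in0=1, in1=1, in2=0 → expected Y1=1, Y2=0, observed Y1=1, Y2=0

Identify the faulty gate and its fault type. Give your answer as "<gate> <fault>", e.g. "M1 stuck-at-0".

M0 stuck-at-0

Fault-free values for test 1 (in0=0, in1=1, in2=1): M0=1, M1=1, M2=1, M3=1, M4=1, M5=1, giving Y1=1, Y2=1. Observed Y1=0, Y2=0.
Test 1: faults giving observed Y1=0, Y2=0 are {M0 stuck-at-0, M4 stuck-at-0}.
Test 2 (in0=1, in1=1, in2=0): fault-free M0=0, M1=0, M2=0, M3=0, M4=1, M5=0 → Y1=1, Y2=0; observed Y1=1, Y2=0. Eliminates M4 stuck-at-0.
Only M0 stuck-at-0 is consistent with every test.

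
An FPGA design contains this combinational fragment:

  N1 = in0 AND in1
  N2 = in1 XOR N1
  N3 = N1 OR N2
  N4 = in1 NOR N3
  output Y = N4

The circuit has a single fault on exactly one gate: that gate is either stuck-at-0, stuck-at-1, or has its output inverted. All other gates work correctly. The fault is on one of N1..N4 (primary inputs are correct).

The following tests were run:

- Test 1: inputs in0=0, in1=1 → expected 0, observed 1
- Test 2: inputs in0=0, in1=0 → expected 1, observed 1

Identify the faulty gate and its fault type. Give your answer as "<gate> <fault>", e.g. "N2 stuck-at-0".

Fault-free values for test 1 (in0=0, in1=1): N1=0, N2=1, N3=1, N4=0, giving Y=0. Observed 1.
Test 1: faults giving observed 1 are {N4 stuck-at-1, N4 inverted output}.
Test 2 (in0=0, in1=0): fault-free N1=0, N2=0, N3=0, N4=1 → 1; observed 1. Eliminates N4 inverted output.
Only N4 stuck-at-1 is consistent with every test.

N4 stuck-at-1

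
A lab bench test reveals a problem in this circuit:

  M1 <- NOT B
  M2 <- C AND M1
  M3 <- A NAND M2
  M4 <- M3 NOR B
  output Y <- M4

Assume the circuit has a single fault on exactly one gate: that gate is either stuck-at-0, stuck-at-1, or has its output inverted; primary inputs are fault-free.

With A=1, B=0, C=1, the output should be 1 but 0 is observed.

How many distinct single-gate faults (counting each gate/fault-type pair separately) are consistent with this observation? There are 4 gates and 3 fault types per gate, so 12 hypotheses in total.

Fault-free: M1=1, M2=1, M3=0, M4=1 → 1. Observed 0.
  M1 stuck-at-0: output 0 ✓
  M1 stuck-at-1: output 1 ✗
  M1 inverted output: output 0 ✓
  M2 stuck-at-0: output 0 ✓
  M2 stuck-at-1: output 1 ✗
  M2 inverted output: output 0 ✓
  M3 stuck-at-0: output 1 ✗
  M3 stuck-at-1: output 0 ✓
  M3 inverted output: output 0 ✓
  M4 stuck-at-0: output 0 ✓
  M4 stuck-at-1: output 1 ✗
  M4 inverted output: output 0 ✓
Consistent faults: {M1 stuck-at-0, M1 inverted output, M2 stuck-at-0, M2 inverted output, M3 stuck-at-1, M3 inverted output, M4 stuck-at-0, M4 inverted output} — 8 in all.

8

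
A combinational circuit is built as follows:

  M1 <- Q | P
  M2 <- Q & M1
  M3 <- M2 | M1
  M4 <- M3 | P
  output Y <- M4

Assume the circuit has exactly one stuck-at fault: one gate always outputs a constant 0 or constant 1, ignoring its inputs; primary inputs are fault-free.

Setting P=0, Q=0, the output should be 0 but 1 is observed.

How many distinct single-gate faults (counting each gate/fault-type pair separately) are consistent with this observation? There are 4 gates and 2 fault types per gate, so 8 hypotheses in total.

4

Fault-free: M1=0, M2=0, M3=0, M4=0 → 0. Observed 1.
  M1 stuck-at-0: output 0 ✗
  M1 stuck-at-1: output 1 ✓
  M2 stuck-at-0: output 0 ✗
  M2 stuck-at-1: output 1 ✓
  M3 stuck-at-0: output 0 ✗
  M3 stuck-at-1: output 1 ✓
  M4 stuck-at-0: output 0 ✗
  M4 stuck-at-1: output 1 ✓
Consistent faults: {M1 stuck-at-1, M2 stuck-at-1, M3 stuck-at-1, M4 stuck-at-1} — 4 in all.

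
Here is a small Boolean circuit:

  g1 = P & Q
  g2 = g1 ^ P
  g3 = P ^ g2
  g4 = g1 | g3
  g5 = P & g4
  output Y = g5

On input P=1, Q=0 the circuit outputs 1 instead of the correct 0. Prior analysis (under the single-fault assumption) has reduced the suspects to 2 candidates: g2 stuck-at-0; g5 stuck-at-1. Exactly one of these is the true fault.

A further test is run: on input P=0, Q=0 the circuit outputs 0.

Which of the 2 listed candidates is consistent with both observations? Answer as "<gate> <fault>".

Evaluate each candidate on input P=0, Q=0:
  g2 stuck-at-0: g1=0, g2=0 [stuck-at-0], g3=0, g4=0, g5=0 → 0 — matches
  g5 stuck-at-1: g1=0, g2=0, g3=0, g4=0, g5=1 [stuck-at-1] → 1 — eliminated
Only g2 stuck-at-0 reproduces the observed 0.

g2 stuck-at-0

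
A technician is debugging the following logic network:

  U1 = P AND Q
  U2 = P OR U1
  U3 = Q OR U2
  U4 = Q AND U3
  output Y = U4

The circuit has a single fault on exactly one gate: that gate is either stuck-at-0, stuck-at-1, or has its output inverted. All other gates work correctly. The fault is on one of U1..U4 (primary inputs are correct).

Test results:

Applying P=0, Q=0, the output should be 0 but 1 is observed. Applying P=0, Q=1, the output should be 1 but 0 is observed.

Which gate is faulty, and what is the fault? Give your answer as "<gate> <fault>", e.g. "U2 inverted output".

Fault-free values for test 1 (P=0, Q=0): U1=0, U2=0, U3=0, U4=0, giving Y=0. Observed 1.
Test 1: faults giving observed 1 are {U4 stuck-at-1, U4 inverted output}.
Test 2 (P=0, Q=1): fault-free U1=0, U2=0, U3=1, U4=1 → 1; observed 0. Eliminates U4 stuck-at-1.
Only U4 inverted output is consistent with every test.

U4 inverted output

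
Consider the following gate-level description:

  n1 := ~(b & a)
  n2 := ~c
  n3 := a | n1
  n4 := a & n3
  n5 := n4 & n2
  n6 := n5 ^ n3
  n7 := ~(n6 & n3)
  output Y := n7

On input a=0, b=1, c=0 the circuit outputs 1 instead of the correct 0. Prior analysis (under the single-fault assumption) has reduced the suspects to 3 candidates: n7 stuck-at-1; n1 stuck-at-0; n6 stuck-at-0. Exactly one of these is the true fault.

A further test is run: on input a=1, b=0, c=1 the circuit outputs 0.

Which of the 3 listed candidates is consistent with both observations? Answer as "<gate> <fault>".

Evaluate each candidate on input a=1, b=0, c=1:
  n7 stuck-at-1: n1=1, n2=0, n3=1, n4=1, n5=0, n6=1, n7=1 [stuck-at-1] → 1 — eliminated
  n1 stuck-at-0: n1=0 [stuck-at-0], n2=0, n3=1, n4=1, n5=0, n6=1, n7=0 → 0 — matches
  n6 stuck-at-0: n1=1, n2=0, n3=1, n4=1, n5=0, n6=0 [stuck-at-0], n7=1 → 1 — eliminated
Only n1 stuck-at-0 reproduces the observed 0.

n1 stuck-at-0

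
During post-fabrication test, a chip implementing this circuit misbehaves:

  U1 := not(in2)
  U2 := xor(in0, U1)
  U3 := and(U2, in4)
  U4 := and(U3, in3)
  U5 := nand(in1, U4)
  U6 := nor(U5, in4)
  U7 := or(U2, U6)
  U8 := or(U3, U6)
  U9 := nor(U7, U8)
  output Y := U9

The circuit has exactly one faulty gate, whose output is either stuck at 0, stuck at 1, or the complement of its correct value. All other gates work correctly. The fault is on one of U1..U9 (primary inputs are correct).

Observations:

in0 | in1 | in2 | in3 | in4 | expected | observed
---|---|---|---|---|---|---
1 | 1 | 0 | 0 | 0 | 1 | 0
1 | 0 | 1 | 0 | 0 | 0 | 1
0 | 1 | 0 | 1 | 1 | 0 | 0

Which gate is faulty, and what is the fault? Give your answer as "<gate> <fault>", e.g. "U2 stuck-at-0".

Fault-free values for test 1 (in0=1, in1=1, in2=0, in3=0, in4=0): U1=1, U2=0, U3=0, U4=0, U5=1, U6=0, U7=0, U8=0, U9=1, giving Y=1. Observed 0.
Test 1: faults giving observed 0 are {U1 stuck-at-0, U1 inverted output, U2 stuck-at-1, U2 inverted output, U3 stuck-at-1, U3 inverted output, U4 stuck-at-1, U4 inverted output, U5 stuck-at-0, U5 inverted output, U6 stuck-at-1, U6 inverted output, U7 stuck-at-1, U7 inverted output, U8 stuck-at-1, U8 inverted output, U9 stuck-at-0, U9 inverted output}.
Test 2 (in0=1, in1=0, in2=1, in3=0, in4=0): fault-free U1=0, U2=1, U3=0, U4=0, U5=1, U6=0, U7=1, U8=0, U9=0 → 0; observed 1. Eliminates U1 stuck-at-0, U2 stuck-at-1, U3 stuck-at-1, U3 inverted output, U4 stuck-at-1, U4 inverted output, U5 stuck-at-0, U5 inverted output, U6 stuck-at-1, U6 inverted output, U7 stuck-at-1, U8 stuck-at-1, U8 inverted output, U9 stuck-at-0.
Test 3 (in0=0, in1=1, in2=0, in3=1, in4=1): fault-free U1=1, U2=1, U3=1, U4=1, U5=0, U6=0, U7=1, U8=1, U9=0 → 0; observed 0. Eliminates U1 inverted output, U2 inverted output, U9 inverted output.
Only U7 inverted output is consistent with every test.

U7 inverted output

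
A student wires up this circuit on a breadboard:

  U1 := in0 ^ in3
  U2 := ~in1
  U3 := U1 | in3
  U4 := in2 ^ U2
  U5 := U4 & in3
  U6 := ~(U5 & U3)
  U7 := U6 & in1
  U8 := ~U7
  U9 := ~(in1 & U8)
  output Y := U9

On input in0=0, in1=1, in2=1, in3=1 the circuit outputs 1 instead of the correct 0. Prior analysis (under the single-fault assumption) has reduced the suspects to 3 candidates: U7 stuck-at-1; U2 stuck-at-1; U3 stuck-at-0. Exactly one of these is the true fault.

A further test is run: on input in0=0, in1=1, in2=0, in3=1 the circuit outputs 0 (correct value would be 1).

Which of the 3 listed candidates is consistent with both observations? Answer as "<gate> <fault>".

Evaluate each candidate on input in0=0, in1=1, in2=0, in3=1:
  U7 stuck-at-1: U1=1, U2=0, U3=1, U4=0, U5=0, U6=1, U7=1 [stuck-at-1], U8=0, U9=1 → 1 — eliminated
  U2 stuck-at-1: U1=1, U2=1 [stuck-at-1], U3=1, U4=1, U5=1, U6=0, U7=0, U8=1, U9=0 → 0 — matches
  U3 stuck-at-0: U1=1, U2=0, U3=0 [stuck-at-0], U4=0, U5=0, U6=1, U7=1, U8=0, U9=1 → 1 — eliminated
Only U2 stuck-at-1 reproduces the observed 0.

U2 stuck-at-1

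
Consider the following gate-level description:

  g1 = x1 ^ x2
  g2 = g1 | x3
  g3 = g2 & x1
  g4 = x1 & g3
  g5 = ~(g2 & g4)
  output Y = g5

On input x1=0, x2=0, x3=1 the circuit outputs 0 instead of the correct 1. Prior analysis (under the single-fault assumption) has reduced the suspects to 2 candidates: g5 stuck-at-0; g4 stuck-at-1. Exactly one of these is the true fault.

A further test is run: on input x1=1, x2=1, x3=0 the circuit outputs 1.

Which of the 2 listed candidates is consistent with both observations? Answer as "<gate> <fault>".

Evaluate each candidate on input x1=1, x2=1, x3=0:
  g5 stuck-at-0: g1=0, g2=0, g3=0, g4=0, g5=0 [stuck-at-0] → 0 — eliminated
  g4 stuck-at-1: g1=0, g2=0, g3=0, g4=1 [stuck-at-1], g5=1 → 1 — matches
Only g4 stuck-at-1 reproduces the observed 1.

g4 stuck-at-1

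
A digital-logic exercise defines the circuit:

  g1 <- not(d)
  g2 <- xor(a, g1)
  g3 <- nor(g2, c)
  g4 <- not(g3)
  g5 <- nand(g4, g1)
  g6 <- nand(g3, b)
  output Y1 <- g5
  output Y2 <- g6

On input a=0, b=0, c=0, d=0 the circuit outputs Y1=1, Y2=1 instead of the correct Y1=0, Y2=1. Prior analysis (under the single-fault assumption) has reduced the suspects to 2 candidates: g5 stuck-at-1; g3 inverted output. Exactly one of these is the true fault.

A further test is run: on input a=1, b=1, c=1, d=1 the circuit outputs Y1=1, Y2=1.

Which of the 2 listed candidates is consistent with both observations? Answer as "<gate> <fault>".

Evaluate each candidate on input a=1, b=1, c=1, d=1:
  g5 stuck-at-1: g1=0, g2=1, g3=0, g4=1, g5=1 [stuck-at-1], g6=1 → Y1=1, Y2=1 — matches
  g3 inverted output: g1=0, g2=1, g3=1 [inverted output], g4=0, g5=1, g6=0 → Y1=1, Y2=0 — eliminated
Only g5 stuck-at-1 reproduces the observed Y1=1, Y2=1.

g5 stuck-at-1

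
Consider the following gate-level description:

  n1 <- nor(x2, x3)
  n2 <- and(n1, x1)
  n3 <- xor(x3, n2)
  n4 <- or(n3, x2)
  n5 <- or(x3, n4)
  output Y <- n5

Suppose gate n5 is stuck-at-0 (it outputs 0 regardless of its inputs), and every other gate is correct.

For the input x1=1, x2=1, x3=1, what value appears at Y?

0

Propagate with n5 forced: n1=0, n2=0, n3=1, n4=1, n5=0 [stuck-at-0].
So Y = 0. (Without the fault it would be 1.)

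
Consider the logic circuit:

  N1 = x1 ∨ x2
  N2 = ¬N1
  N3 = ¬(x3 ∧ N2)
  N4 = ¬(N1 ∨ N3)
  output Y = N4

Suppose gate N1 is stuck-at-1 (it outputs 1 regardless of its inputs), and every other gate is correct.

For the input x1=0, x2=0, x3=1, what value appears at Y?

Propagate with N1 forced: N1=1 [stuck-at-1], N2=0, N3=1, N4=0.
So Y = 0. (Without the fault it would be 1.)

0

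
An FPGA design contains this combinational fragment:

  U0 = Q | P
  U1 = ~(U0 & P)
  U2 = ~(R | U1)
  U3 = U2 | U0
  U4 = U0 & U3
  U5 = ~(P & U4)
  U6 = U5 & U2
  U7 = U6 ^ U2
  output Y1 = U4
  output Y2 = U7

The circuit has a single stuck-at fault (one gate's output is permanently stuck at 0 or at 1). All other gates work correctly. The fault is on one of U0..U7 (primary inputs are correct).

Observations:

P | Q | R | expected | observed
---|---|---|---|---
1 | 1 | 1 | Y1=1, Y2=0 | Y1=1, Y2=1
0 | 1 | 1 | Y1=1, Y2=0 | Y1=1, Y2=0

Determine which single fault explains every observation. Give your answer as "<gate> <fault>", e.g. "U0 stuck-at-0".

Fault-free values for test 1 (P=1, Q=1, R=1): U0=1, U1=0, U2=0, U3=1, U4=1, U5=0, U6=0, U7=0, giving Y1=1, Y2=0. Observed Y1=1, Y2=1.
Test 1: faults giving observed Y1=1, Y2=1 are {U2 stuck-at-1, U6 stuck-at-1, U7 stuck-at-1}.
Test 2 (P=0, Q=1, R=1): fault-free U0=1, U1=1, U2=0, U3=1, U4=1, U5=1, U6=0, U7=0 → Y1=1, Y2=0; observed Y1=1, Y2=0. Eliminates U6 stuck-at-1, U7 stuck-at-1.
Only U2 stuck-at-1 is consistent with every test.

U2 stuck-at-1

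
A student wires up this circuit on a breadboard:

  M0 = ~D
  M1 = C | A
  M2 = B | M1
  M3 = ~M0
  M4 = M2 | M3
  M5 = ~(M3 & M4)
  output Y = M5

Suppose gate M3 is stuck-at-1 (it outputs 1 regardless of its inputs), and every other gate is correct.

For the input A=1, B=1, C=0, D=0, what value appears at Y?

Propagate with M3 forced: M0=1, M1=1, M2=1, M3=1 [stuck-at-1], M4=1, M5=0.
So Y = 0. (Without the fault it would be 1.)

0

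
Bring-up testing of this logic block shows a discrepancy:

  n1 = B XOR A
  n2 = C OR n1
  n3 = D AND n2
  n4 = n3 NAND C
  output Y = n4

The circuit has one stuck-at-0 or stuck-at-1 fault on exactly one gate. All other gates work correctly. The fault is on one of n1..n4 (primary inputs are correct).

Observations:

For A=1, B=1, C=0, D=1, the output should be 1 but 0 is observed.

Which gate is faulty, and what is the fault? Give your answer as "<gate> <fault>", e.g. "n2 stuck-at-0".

n4 stuck-at-0

Fault-free values for test 1 (A=1, B=1, C=0, D=1): n1=0, n2=0, n3=0, n4=1, giving Y=1. Observed 0.
Test 1: faults giving observed 0 are {n4 stuck-at-0}.
Only n4 stuck-at-0 is consistent with every test.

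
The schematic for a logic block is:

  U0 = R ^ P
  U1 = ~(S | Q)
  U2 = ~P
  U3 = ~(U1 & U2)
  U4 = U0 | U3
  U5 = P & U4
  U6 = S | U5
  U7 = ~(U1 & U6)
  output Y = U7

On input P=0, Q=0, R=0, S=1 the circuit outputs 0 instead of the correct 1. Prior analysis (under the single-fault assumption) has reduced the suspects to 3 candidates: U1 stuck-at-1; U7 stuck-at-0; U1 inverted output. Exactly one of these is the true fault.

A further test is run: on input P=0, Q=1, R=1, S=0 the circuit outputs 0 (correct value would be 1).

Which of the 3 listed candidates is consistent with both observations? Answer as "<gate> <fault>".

Evaluate each candidate on input P=0, Q=1, R=1, S=0:
  U1 stuck-at-1: U0=1, U1=1 [stuck-at-1], U2=1, U3=0, U4=1, U5=0, U6=0, U7=1 → 1 — eliminated
  U7 stuck-at-0: U0=1, U1=0, U2=1, U3=1, U4=1, U5=0, U6=0, U7=0 [stuck-at-0] → 0 — matches
  U1 inverted output: U0=1, U1=1 [inverted output], U2=1, U3=0, U4=1, U5=0, U6=0, U7=1 → 1 — eliminated
Only U7 stuck-at-0 reproduces the observed 0.

U7 stuck-at-0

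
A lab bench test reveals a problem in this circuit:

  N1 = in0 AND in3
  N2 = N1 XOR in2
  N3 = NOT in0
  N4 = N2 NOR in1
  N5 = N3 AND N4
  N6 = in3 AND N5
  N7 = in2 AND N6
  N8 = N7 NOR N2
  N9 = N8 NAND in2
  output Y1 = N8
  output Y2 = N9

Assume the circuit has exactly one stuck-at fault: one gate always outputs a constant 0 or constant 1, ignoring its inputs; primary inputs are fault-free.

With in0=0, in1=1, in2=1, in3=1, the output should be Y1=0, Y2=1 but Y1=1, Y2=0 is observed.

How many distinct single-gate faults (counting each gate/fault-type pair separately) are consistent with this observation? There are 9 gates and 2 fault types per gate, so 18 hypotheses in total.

Fault-free: N1=0, N2=1, N3=1, N4=0, N5=0, N6=0, N7=0, N8=0, N9=1 → Y1=0, Y2=1. Observed Y1=1, Y2=0.
  N1: stuck-at-1 ✓; others ✗
  N2: stuck-at-0 ✓; others ✗
  N3: none of the 2 fault types match ✗
  N4: none of the 2 fault types match ✗
  N5: none of the 2 fault types match ✗
  N6: none of the 2 fault types match ✗
  N7: none of the 2 fault types match ✗
  N8: stuck-at-1 ✓; others ✗
  N9: none of the 2 fault types match ✗
Consistent faults: {N1 stuck-at-1, N2 stuck-at-0, N8 stuck-at-1} — 3 in all.

3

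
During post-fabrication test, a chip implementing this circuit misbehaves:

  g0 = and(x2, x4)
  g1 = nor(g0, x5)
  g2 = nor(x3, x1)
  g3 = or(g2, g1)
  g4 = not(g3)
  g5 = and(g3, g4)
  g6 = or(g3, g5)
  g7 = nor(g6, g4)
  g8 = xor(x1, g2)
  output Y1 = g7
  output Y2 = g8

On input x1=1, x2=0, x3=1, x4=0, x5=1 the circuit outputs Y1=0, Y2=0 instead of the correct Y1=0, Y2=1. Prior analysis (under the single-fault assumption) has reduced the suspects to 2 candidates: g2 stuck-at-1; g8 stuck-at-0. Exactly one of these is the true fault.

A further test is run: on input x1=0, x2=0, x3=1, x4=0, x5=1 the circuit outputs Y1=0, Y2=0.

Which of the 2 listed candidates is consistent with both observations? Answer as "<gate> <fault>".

g8 stuck-at-0

Evaluate each candidate on input x1=0, x2=0, x3=1, x4=0, x5=1:
  g2 stuck-at-1: g0=0, g1=0, g2=1 [stuck-at-1], g3=1, g4=0, g5=0, g6=1, g7=0, g8=1 → Y1=0, Y2=1 — eliminated
  g8 stuck-at-0: g0=0, g1=0, g2=0, g3=0, g4=1, g5=0, g6=0, g7=0, g8=0 [stuck-at-0] → Y1=0, Y2=0 — matches
Only g8 stuck-at-0 reproduces the observed Y1=0, Y2=0.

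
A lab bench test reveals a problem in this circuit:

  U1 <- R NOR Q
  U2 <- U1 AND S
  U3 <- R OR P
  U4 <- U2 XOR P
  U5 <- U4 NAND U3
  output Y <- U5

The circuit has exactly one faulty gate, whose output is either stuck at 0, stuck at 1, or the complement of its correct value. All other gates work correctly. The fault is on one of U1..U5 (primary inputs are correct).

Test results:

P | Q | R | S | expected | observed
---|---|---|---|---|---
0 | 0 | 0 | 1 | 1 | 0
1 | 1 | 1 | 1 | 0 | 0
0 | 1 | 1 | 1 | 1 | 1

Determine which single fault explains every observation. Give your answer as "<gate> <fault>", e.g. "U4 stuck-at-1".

Fault-free values for test 1 (P=0, Q=0, R=0, S=1): U1=1, U2=1, U3=0, U4=1, U5=1, giving Y=1. Observed 0.
Test 1: faults giving observed 0 are {U3 stuck-at-1, U3 inverted output, U5 stuck-at-0, U5 inverted output}.
Test 2 (P=1, Q=1, R=1, S=1): fault-free U1=0, U2=0, U3=1, U4=1, U5=0 → 0; observed 0. Eliminates U3 inverted output, U5 inverted output.
Test 3 (P=0, Q=1, R=1, S=1): fault-free U1=0, U2=0, U3=1, U4=0, U5=1 → 1; observed 1. Eliminates U5 stuck-at-0.
Only U3 stuck-at-1 is consistent with every test.

U3 stuck-at-1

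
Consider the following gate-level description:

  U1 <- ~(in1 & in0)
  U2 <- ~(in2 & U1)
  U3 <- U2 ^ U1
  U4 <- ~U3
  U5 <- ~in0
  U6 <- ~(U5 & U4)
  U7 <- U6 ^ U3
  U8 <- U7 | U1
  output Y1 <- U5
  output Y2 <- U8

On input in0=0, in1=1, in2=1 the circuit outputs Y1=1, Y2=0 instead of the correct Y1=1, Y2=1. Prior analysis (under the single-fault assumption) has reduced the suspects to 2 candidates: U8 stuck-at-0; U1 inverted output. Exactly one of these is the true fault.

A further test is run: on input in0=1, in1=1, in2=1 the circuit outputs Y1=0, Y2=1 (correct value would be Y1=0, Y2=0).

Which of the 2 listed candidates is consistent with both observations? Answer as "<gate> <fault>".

Evaluate each candidate on input in0=1, in1=1, in2=1:
  U8 stuck-at-0: U1=0, U2=1, U3=1, U4=0, U5=0, U6=1, U7=0, U8=0 [stuck-at-0] → Y1=0, Y2=0 — eliminated
  U1 inverted output: U1=1 [inverted output], U2=0, U3=1, U4=0, U5=0, U6=1, U7=0, U8=1 → Y1=0, Y2=1 — matches
Only U1 inverted output reproduces the observed Y1=0, Y2=1.

U1 inverted output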